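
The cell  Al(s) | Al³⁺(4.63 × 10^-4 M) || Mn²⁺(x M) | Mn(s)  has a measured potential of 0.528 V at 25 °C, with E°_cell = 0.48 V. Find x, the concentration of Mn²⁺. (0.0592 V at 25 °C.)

0.25 M

From the Nernst equation, log Q = n(E° − E)/0.0592 = 6(0.48 − 0.528)/0.0592 = -4.865, so Q = 1.37 × 10^-5.
With Q = [Al³⁺]^2/[Mn²⁺]^3 and the known concentrations, [Mn²⁺]^3 in the denominator gives [Mn²⁺] = 0.25 M.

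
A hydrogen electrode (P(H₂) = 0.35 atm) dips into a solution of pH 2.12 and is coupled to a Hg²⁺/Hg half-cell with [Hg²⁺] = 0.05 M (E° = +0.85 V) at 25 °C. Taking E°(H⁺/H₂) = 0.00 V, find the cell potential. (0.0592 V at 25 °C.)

0.92 V

The Hg²⁺/Hg couple is the cathode, so E°_cell = 0.85 V; n = 2.
[H⁺] = 10^(−2.12) = 0.0076 M, and Q = [H⁺]^2 / ([Hg²⁺]·P(H₂)) = 0.00329.
E = E° − (0.0592/2) log Q = 0.85 − (0.0592/2)(-2.483) = 0.923 V.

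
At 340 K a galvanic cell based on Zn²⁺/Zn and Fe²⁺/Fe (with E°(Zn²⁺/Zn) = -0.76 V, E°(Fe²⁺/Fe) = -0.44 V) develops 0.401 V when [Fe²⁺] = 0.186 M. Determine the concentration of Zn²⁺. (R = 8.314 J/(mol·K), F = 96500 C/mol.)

From the Nernst equation, ln Q = nF(E° − E)/RT = 2×96500×(0.32 − 0.401)/(8.314×340) = -5.530, so Q = 0.00396.
With Q = [Zn²⁺]/[Fe²⁺] and the known concentrations, [Zn²⁺] in the numerator gives [Zn²⁺] = 7.4 × 10^-4 M.

7.4 × 10^-4 M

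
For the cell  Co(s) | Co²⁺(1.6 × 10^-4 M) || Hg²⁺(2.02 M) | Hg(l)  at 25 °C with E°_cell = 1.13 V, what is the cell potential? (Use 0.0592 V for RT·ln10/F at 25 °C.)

1.25 V

Balancing electrons gives n = 2; the reaction quotient is Q = [Co²⁺]/[Hg²⁺] = 7.92 × 10^-5.
At 25 °C, E = E° − (0.0592/n) log Q = 1.13 − (0.0592/2)(-4.101) = 1.130 + 0.121 = 1.251 V.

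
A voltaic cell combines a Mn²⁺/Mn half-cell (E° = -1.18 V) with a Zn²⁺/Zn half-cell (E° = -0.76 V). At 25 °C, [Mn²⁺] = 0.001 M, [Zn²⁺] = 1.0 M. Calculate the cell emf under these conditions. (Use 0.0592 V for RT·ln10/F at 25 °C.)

0.509 V

The Zn²⁺/Zn couple has the higher reduction potential and acts as the cathode, so E°_cell = -0.76 − (-1.18) = 0.42 V.
Balancing electrons gives n = 2; the reaction quotient is Q = [Mn²⁺]/[Zn²⁺] = 0.00100.
At 25 °C, E = E° − (0.0592/n) log Q = 0.42 − (0.0592/2)(-3.000) = 0.420 + 0.089 = 0.509 V.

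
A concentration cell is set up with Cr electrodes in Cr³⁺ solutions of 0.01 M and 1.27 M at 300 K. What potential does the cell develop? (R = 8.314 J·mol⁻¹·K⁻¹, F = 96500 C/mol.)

0.042 V

Both half-cells are Cr³⁺/Cr, so E°_cell = 0. The concentrated side is the cathode; the cell reaction moves Cr³⁺ from high to low concentration with n = 3.
Q = [Cr³⁺]_dilute/[Cr³⁺]_conc = 0.01/1.27 = 0.00787.
E = 0 − (RT/nF) ln Q = −((8.314×300)/(3×96500))(-4.844) = 0.0417 V.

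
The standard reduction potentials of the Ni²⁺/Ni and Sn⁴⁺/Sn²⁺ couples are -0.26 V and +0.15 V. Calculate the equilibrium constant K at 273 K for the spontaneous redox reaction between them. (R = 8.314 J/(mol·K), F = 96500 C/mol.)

E°_cell = +0.15 − (-0.26) = 0.41 V, with n = 2 electrons transferred.
At equilibrium E = 0, so the Nernst equation gives ln K = nFE°/RT = (2)(96500)(0.41)/((8.314)(273)) = 34.86.
K = e^34.86 = 1.4 × 10^15.

1.4 × 10^15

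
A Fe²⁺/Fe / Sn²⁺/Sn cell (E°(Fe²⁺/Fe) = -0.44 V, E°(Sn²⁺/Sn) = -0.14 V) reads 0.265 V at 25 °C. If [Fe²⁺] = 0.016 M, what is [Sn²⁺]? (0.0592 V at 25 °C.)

From the Nernst equation, log Q = n(E° − E)/0.0592 = 2(0.30 − 0.265)/0.0592 = 1.182, so Q = 15.2.
With Q = [Fe²⁺]/[Sn²⁺] and the known concentrations, [Sn²⁺] in the denominator gives [Sn²⁺] = 0.0011 M.

0.0011 M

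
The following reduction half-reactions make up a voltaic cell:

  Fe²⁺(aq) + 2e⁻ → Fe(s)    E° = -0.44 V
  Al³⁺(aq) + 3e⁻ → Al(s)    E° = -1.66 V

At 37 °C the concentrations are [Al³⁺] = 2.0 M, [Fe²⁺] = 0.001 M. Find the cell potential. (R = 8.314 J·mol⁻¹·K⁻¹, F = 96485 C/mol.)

1.12 V

The Fe²⁺/Fe couple has the higher reduction potential and acts as the cathode, so E°_cell = -0.44 − (-1.66) = 1.22 V.
Balancing electrons gives n = 6; the reaction quotient is Q = [Al³⁺]^2/[Fe²⁺]^3 = 4 × 10^9.
E = E° − (RT/nF) ln Q = 1.22 − (8.314×310)/(6×96485) × (22.110) = 1.220 − 0.098 = 1.122 V.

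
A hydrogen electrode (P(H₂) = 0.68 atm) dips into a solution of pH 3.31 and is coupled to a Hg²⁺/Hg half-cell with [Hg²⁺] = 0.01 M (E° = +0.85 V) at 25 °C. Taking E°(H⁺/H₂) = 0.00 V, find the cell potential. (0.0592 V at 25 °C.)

The Hg²⁺/Hg couple is the cathode, so E°_cell = 0.85 V; n = 2.
[H⁺] = 10^(−3.31) = 4.9 × 10^-4 M, and Q = [H⁺]^2 / ([Hg²⁺]·P(H₂)) = 3.53 × 10^-5.
E = E° − (0.0592/2) log Q = 0.85 − (0.0592/2)(-4.453) = 0.982 V.

0.98 V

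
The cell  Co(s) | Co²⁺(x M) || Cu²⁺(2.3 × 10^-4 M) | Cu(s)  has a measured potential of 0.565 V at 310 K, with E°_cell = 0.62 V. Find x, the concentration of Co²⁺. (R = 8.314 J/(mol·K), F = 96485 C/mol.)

From the Nernst equation, ln Q = nF(E° − E)/RT = 2×96485×(0.62 − 0.565)/(8.314×310) = 4.118, so Q = 61.4.
With Q = [Co²⁺]/[Cu²⁺] and the known concentrations, [Co²⁺] in the numerator gives [Co²⁺] = 0.014 M.

0.014 M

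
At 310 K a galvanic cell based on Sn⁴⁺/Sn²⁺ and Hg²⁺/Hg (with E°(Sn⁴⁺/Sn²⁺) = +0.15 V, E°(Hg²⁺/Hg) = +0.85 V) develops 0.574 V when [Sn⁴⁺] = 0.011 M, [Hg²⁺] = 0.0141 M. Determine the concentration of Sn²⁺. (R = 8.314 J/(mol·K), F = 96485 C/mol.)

From the Nernst equation, ln Q = nF(E° − E)/RT = 2×96485×(0.70 − 0.574)/(8.314×310) = 9.434, so Q = 1.25 × 10^4.
With Q = [Sn⁴⁺]/([Sn²⁺]·[Hg²⁺]) and the known concentrations, [Sn²⁺] in the denominator gives [Sn²⁺] = 6.2 × 10^-5 M.

6.2 × 10^-5 M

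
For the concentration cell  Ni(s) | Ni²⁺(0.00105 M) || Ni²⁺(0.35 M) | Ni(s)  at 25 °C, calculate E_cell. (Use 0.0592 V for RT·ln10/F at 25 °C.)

0.075 V

Both half-cells are Ni²⁺/Ni, so E°_cell = 0. The concentrated side is the cathode; the cell reaction moves Ni²⁺ from high to low concentration with n = 2.
Q = [Ni²⁺]_dilute/[Ni²⁺]_conc = 0.00105/0.35 = 0.00300.
E = 0 − (0.0592/2) log Q = −(0.0592/2)(-2.523) = 0.0747 V.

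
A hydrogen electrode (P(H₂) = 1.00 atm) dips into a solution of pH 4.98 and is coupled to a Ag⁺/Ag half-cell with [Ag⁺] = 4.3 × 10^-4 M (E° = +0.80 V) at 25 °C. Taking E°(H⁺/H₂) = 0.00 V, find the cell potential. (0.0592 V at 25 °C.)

The Ag⁺/Ag couple is the cathode, so E°_cell = 0.80 V; n = 2.
[H⁺] = 10^(−4.98) = 1 × 10^-5 M, and Q = [H⁺]^2 / ([Ag⁺]^2·P(H₂)) = 5.93 × 10^-4.
E = E° − (0.0592/2) log Q = 0.80 − (0.0592/2)(-3.227) = 0.896 V.

0.90 V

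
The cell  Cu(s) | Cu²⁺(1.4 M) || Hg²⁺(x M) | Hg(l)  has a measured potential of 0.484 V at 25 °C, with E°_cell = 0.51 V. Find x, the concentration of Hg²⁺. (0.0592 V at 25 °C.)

From the Nernst equation, log Q = n(E° − E)/0.0592 = 2(0.51 − 0.484)/0.0592 = 0.878, so Q = 7.56.
With Q = [Cu²⁺]/[Hg²⁺] and the known concentrations, [Hg²⁺] in the denominator gives [Hg²⁺] = 0.19 M.

0.19 M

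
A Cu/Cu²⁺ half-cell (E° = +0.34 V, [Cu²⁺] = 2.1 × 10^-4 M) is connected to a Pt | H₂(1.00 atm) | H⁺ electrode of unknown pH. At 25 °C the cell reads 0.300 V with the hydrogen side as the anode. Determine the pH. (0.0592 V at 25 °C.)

pH = 1.16

E°_cell = 0.34 V and n = 2.
log Q = n(E° − E)/0.0592 = 2×(0.34 − 0.300)/0.0592 = 1.351.
With Q = [H⁺]^2 / ([Cu²⁺]·P(H₂)), solving for [H⁺] gives log[H⁺] = -1.163, so pH = 1.16.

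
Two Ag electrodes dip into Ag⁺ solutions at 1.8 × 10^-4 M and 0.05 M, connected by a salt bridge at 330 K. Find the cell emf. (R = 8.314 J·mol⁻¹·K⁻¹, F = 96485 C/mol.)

Both half-cells are Ag⁺/Ag, so E°_cell = 0. The concentrated side is the cathode; the cell reaction moves Ag⁺ from high to low concentration with n = 1.
Q = [Ag⁺]_dilute/[Ag⁺]_conc = 1.8 × 10^-4/0.05 = 0.00360.
E = 0 − (RT/nF) ln Q = −((8.314×330)/(1×96485))(-5.627) = 0.1600 V.

0.16 V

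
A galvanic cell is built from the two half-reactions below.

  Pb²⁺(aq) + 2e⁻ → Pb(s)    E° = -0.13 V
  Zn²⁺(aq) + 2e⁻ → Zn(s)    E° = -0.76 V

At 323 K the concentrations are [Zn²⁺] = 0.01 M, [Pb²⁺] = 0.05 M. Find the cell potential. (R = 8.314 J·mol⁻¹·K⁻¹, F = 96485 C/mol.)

The Pb²⁺/Pb couple has the higher reduction potential and acts as the cathode, so E°_cell = -0.13 − (-0.76) = 0.63 V.
Balancing electrons gives n = 2; the reaction quotient is Q = [Zn²⁺]/[Pb²⁺] = 0.200.
E = E° − (RT/nF) ln Q = 0.63 − (8.314×323)/(2×96485) × (-1.609) = 0.630 + 0.022 = 0.652 V.

0.652 V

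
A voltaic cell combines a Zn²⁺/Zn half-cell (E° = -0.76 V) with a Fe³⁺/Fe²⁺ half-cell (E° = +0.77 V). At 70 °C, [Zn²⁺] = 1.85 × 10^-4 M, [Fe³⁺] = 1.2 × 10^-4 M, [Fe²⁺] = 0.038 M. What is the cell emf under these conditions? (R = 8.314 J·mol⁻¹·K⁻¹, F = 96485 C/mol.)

1.49 V

The Fe³⁺/Fe²⁺ couple has the higher reduction potential and acts as the cathode, so E°_cell = +0.77 − (-0.76) = 1.53 V.
Balancing electrons gives n = 2; the reaction quotient is Q = [Zn²⁺]·[Fe²⁺]^2/[Fe³⁺]^2 = 18.6.
E = E° − (RT/nF) ln Q = 1.53 − (8.314×343)/(2×96485) × (2.921) = 1.530 − 0.043 = 1.487 V.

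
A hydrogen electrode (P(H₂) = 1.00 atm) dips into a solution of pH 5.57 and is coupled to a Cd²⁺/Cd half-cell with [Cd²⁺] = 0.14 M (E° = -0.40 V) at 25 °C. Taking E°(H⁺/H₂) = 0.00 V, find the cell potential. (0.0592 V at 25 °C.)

The hydrogen couple is the cathode, so E°_cell = 0.40 V; n = 2.
[H⁺] = 10^(−5.57) = 2.7 × 10^-6 M, and Q = [Cd²⁺]·P(H₂) / [H⁺]^2 = 1.93 × 10^10.
E = E° − (0.0592/2) log Q = 0.40 − (0.0592/2)(10.286) = 0.096 V.

0.096 V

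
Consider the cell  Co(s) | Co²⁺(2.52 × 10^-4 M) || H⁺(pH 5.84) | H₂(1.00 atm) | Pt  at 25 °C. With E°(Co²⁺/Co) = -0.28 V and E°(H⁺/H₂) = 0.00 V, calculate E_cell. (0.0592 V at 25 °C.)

The hydrogen couple is the cathode, so E°_cell = 0.28 V; n = 2.
[H⁺] = 10^(−5.84) = 1.4 × 10^-6 M, and Q = [Co²⁺]·P(H₂) / [H⁺]^2 = 1.21 × 10^8.
E = E° − (0.0592/2) log Q = 0.28 − (0.0592/2)(8.081) = 0.041 V.

0.041 V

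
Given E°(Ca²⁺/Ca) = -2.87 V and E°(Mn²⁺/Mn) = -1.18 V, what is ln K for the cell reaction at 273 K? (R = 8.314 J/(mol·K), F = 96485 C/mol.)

ln K = 143.7

E°_cell = -1.18 − (-2.87) = 1.69 V, with n = 2 electrons transferred.
At equilibrium E = 0, so the Nernst equation gives ln K = nFE°/RT = (2)(96485)(1.69)/((8.314)(273)) = 143.68.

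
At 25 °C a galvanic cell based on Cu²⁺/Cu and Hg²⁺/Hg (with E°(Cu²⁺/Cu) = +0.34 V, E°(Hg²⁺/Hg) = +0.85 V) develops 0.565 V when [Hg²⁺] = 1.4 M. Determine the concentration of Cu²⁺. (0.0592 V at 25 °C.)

0.019 M

From the Nernst equation, log Q = n(E° − E)/0.0592 = 2(0.51 − 0.565)/0.0592 = -1.858, so Q = 0.0139.
With Q = [Cu²⁺]/[Hg²⁺] and the known concentrations, [Cu²⁺] in the numerator gives [Cu²⁺] = 0.019 M.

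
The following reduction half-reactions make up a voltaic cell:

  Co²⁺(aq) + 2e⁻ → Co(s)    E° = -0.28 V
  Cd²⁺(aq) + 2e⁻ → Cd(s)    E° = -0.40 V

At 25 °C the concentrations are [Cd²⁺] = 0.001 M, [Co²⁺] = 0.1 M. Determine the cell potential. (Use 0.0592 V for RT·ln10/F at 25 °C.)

0.179 V

The Co²⁺/Co couple has the higher reduction potential and acts as the cathode, so E°_cell = -0.28 − (-0.40) = 0.12 V.
Balancing electrons gives n = 2; the reaction quotient is Q = [Cd²⁺]/[Co²⁺] = 0.0100.
At 25 °C, E = E° − (0.0592/n) log Q = 0.12 − (0.0592/2)(-2.000) = 0.120 + 0.059 = 0.179 V.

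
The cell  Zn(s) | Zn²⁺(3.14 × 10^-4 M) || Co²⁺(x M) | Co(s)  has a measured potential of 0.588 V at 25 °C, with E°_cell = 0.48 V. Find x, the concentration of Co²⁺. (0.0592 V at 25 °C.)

From the Nernst equation, log Q = n(E° − E)/0.0592 = 2(0.48 − 0.588)/0.0592 = -3.649, so Q = 2.25 × 10^-4.
With Q = [Zn²⁺]/[Co²⁺] and the known concentrations, [Co²⁺] in the denominator gives [Co²⁺] = 1.4 M.

1.4 M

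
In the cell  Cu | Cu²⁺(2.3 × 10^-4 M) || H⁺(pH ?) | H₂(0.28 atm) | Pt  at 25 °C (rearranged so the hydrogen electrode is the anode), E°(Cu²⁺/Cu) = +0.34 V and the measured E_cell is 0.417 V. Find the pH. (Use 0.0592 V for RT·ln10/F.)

pH = 3.40

E°_cell = 0.34 V and n = 2.
log Q = n(E° − E)/0.0592 = 2×(0.34 − 0.417)/0.0592 = -2.601.
With Q = [H⁺]^2 / ([Cu²⁺]·P(H₂)), solving for [H⁺] gives log[H⁺] = -3.396, so pH = 3.40.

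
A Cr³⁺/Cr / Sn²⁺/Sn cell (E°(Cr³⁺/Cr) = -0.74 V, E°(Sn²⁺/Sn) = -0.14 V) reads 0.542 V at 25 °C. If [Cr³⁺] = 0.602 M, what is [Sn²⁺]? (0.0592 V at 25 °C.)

From the Nernst equation, log Q = n(E° − E)/0.0592 = 6(0.60 − 0.542)/0.0592 = 5.878, so Q = 7.56 × 10^5.
With Q = [Cr³⁺]^2/[Sn²⁺]^3 and the known concentrations, [Sn²⁺]^3 in the denominator gives [Sn²⁺] = 0.0078 M.

0.0078 M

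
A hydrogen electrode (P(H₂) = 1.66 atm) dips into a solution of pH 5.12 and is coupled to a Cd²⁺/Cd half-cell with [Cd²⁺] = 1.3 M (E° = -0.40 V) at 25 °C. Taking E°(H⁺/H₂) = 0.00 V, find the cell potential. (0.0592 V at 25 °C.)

The hydrogen couple is the cathode, so E°_cell = 0.40 V; n = 2.
[H⁺] = 10^(−5.12) = 7.6 × 10^-6 M, and Q = [Cd²⁺]·P(H₂) / [H⁺]^2 = 3.75 × 10^10.
E = E° − (0.0592/2) log Q = 0.40 − (0.0592/2)(10.574) = 0.087 V.

0.087 V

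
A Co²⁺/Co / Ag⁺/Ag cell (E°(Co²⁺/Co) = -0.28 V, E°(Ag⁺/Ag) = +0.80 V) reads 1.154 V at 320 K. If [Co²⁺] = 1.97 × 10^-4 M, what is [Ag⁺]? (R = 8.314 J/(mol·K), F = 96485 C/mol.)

From the Nernst equation, ln Q = nF(E° − E)/RT = 2×96485×(1.08 − 1.154)/(8.314×320) = -5.367, so Q = 0.00467.
With Q = [Co²⁺]/[Ag⁺]^2 and the known concentrations, [Ag⁺]^2 in the denominator gives [Ag⁺] = 0.21 M.

0.21 M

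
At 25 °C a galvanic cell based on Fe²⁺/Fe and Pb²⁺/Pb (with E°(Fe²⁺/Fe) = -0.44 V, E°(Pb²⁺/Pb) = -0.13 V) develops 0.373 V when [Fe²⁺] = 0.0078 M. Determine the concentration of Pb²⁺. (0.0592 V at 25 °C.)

From the Nernst equation, log Q = n(E° − E)/0.0592 = 2(0.31 − 0.373)/0.0592 = -2.128, so Q = 0.00744.
With Q = [Fe²⁺]/[Pb²⁺] and the known concentrations, [Pb²⁺] in the denominator gives [Pb²⁺] = 1.0 M.

1.0 M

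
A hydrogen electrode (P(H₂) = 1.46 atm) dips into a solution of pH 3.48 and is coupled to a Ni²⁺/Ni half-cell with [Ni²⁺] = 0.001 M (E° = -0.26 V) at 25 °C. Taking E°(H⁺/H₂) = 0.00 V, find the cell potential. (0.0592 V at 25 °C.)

0.14 V

The hydrogen couple is the cathode, so E°_cell = 0.26 V; n = 2.
[H⁺] = 10^(−3.48) = 3.3 × 10^-4 M, and Q = [Ni²⁺]·P(H₂) / [H⁺]^2 = 1.33 × 10^4.
E = E° − (0.0592/2) log Q = 0.26 − (0.0592/2)(4.124) = 0.138 V.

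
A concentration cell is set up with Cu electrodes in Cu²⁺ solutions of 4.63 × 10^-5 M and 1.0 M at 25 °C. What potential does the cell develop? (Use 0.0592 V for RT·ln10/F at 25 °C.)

0.13 V

Both half-cells are Cu²⁺/Cu, so E°_cell = 0. The concentrated side is the cathode; the cell reaction moves Cu²⁺ from high to low concentration with n = 2.
Q = [Cu²⁺]_dilute/[Cu²⁺]_conc = 4.63 × 10^-5/1.0 = 4.63 × 10^-5.
E = 0 − (0.0592/2) log Q = −(0.0592/2)(-4.334) = 0.1283 V.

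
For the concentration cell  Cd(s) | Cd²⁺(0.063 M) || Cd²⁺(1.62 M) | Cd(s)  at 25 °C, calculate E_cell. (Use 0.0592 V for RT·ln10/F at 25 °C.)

Both half-cells are Cd²⁺/Cd, so E°_cell = 0. The concentrated side is the cathode; the cell reaction moves Cd²⁺ from high to low concentration with n = 2.
Q = [Cd²⁺]_dilute/[Cd²⁺]_conc = 0.063/1.62 = 0.0389.
E = 0 − (0.0592/2) log Q = −(0.0592/2)(-1.410) = 0.0417 V.

0.042 V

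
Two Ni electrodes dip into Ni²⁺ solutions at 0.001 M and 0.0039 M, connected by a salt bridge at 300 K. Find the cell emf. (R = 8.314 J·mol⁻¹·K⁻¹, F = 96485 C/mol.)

Both half-cells are Ni²⁺/Ni, so E°_cell = 0. The concentrated side is the cathode; the cell reaction moves Ni²⁺ from high to low concentration with n = 2.
Q = [Ni²⁺]_dilute/[Ni²⁺]_conc = 0.001/0.0039 = 0.256.
E = 0 − (RT/nF) ln Q = −((8.314×300)/(2×96485))(-1.361) = 0.0176 V.

0.018 V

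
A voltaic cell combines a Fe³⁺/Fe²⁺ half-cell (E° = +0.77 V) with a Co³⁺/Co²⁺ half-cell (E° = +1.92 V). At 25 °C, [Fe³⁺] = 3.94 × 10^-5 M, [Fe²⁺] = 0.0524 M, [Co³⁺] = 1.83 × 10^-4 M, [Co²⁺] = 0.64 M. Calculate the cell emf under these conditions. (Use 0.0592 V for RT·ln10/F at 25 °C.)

The Co³⁺/Co²⁺ couple has the higher reduction potential and acts as the cathode, so E°_cell = +1.92 − (+0.77) = 1.15 V.
Balancing electrons gives n = 1; the reaction quotient is Q = [Fe³⁺]·[Co²⁺]/([Fe²⁺]·[Co³⁺]) = 2.63.
At 25 °C, E = E° − (0.0592/n) log Q = 1.15 − (0.0592/1)(0.420) = 1.150 − 0.025 = 1.125 V.

1.13 V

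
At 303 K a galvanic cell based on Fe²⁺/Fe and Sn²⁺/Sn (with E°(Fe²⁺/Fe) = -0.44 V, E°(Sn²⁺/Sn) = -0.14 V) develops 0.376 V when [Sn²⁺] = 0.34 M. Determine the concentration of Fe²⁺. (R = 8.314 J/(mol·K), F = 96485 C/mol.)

From the Nernst equation, ln Q = nF(E° − E)/RT = 2×96485×(0.30 − 0.376)/(8.314×303) = -5.822, so Q = 0.00296.
With Q = [Fe²⁺]/[Sn²⁺] and the known concentrations, [Fe²⁺] in the numerator gives [Fe²⁺] = 0.001 M.

0.001 M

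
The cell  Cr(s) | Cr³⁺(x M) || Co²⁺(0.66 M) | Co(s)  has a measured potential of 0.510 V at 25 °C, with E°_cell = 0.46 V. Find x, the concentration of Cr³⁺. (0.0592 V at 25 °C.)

0.0016 M

From the Nernst equation, log Q = n(E° − E)/0.0592 = 6(0.46 − 0.510)/0.0592 = -5.068, so Q = 8.56 × 10^-6.
With Q = [Cr³⁺]^2/[Co²⁺]^3 and the known concentrations, [Cr³⁺]^2 in the numerator gives [Cr³⁺] = 0.0016 M.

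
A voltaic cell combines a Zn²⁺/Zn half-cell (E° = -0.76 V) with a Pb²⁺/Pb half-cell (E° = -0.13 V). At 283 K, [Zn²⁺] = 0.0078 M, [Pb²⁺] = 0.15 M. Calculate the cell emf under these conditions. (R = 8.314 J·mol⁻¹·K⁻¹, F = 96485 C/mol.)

The Pb²⁺/Pb couple has the higher reduction potential and acts as the cathode, so E°_cell = -0.13 − (-0.76) = 0.63 V.
Balancing electrons gives n = 2; the reaction quotient is Q = [Zn²⁺]/[Pb²⁺] = 0.0520.
E = E° − (RT/nF) ln Q = 0.63 − (8.314×283)/(2×96485) × (-2.957) = 0.630 + 0.036 = 0.666 V.

0.666 V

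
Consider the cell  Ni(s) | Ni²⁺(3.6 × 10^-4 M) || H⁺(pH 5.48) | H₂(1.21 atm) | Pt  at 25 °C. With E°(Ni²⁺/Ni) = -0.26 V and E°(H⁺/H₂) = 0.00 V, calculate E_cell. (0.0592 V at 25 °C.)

The hydrogen couple is the cathode, so E°_cell = 0.26 V; n = 2.
[H⁺] = 10^(−5.48) = 3.3 × 10^-6 M, and Q = [Ni²⁺]·P(H₂) / [H⁺]^2 = 3.97 × 10^7.
E = E° − (0.0592/2) log Q = 0.26 − (0.0592/2)(7.599) = 0.035 V.

0.035 V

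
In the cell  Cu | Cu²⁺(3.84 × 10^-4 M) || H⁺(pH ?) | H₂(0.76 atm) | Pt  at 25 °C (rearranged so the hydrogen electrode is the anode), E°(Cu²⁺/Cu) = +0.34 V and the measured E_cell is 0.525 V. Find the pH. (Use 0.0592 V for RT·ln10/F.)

E°_cell = 0.34 V and n = 2.
log Q = n(E° − E)/0.0592 = 2×(0.34 − 0.525)/0.0592 = -6.250.
With Q = [H⁺]^2 / ([Cu²⁺]·P(H₂)), solving for [H⁺] gives log[H⁺] = -4.892, so pH = 4.89.

pH = 4.89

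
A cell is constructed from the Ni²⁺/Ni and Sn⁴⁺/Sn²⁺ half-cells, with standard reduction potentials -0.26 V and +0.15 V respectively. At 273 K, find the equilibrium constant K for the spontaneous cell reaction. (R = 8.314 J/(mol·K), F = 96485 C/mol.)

E°_cell = +0.15 − (-0.26) = 0.41 V, with n = 2 electrons transferred.
At equilibrium E = 0, so the Nernst equation gives ln K = nFE°/RT = (2)(96485)(0.41)/((8.314)(273)) = 34.86.
K = e^34.86 = 1.4 × 10^15.

1.4 × 10^15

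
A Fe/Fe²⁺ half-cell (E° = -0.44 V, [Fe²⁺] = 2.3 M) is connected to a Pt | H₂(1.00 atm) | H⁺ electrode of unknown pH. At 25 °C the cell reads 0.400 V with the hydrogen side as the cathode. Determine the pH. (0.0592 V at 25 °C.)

E°_cell = 0.44 V and n = 2.
log Q = n(E° − E)/0.0592 = 2×(0.44 − 0.400)/0.0592 = 1.351.
With Q = [Fe²⁺]·P(H₂) / [H⁺]^2, solving for [H⁺] gives log[H⁺] = -0.495, so pH = 0.49.

pH = 0.49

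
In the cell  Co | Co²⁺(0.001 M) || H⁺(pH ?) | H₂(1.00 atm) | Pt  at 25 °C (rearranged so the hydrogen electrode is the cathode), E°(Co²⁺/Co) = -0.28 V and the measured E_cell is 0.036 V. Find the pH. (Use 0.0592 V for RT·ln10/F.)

E°_cell = 0.28 V and n = 2.
log Q = n(E° − E)/0.0592 = 2×(0.28 − 0.036)/0.0592 = 8.243.
With Q = [Co²⁺]·P(H₂) / [H⁺]^2, solving for [H⁺] gives log[H⁺] = -5.622, so pH = 5.62.

pH = 5.62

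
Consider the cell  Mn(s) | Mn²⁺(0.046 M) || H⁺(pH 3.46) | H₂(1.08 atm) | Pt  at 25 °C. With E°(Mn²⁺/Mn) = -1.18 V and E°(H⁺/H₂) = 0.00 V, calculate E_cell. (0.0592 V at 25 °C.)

The hydrogen couple is the cathode, so E°_cell = 1.18 V; n = 2.
[H⁺] = 10^(−3.46) = 3.5 × 10^-4 M, and Q = [Mn²⁺]·P(H₂) / [H⁺]^2 = 4.13 × 10^5.
E = E° − (0.0592/2) log Q = 1.18 − (0.0592/2)(5.616) = 1.014 V.

1.01 V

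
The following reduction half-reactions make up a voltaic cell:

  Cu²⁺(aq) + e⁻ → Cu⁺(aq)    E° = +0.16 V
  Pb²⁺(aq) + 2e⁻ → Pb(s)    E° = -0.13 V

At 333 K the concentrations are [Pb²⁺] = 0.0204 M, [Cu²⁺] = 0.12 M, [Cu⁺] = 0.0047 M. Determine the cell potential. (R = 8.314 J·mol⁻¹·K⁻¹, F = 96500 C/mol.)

0.439 V

The Cu²⁺/Cu⁺ couple has the higher reduction potential and acts as the cathode, so E°_cell = +0.16 − (-0.13) = 0.29 V.
Balancing electrons gives n = 2; the reaction quotient is Q = [Pb²⁺]·[Cu⁺]^2/[Cu²⁺]^2 = 3.13 × 10^-5.
E = E° − (RT/nF) ln Q = 0.29 − (8.314×333)/(2×96500) × (-10.372) = 0.290 + 0.149 = 0.439 V.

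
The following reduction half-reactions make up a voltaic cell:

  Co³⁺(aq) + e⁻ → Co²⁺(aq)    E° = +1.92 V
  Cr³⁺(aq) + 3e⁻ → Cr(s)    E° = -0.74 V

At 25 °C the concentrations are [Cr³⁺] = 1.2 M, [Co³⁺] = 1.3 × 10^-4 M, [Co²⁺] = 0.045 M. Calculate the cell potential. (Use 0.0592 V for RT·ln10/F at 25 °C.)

The Co³⁺/Co²⁺ couple has the higher reduction potential and acts as the cathode, so E°_cell = +1.92 − (-0.74) = 2.66 V.
Balancing electrons gives n = 3; the reaction quotient is Q = [Cr³⁺]·[Co²⁺]^3/[Co³⁺]^3 = 4.98 × 10^7.
At 25 °C, E = E° − (0.0592/n) log Q = 2.66 − (0.0592/3)(7.697) = 2.660 − 0.152 = 2.508 V.

2.51 V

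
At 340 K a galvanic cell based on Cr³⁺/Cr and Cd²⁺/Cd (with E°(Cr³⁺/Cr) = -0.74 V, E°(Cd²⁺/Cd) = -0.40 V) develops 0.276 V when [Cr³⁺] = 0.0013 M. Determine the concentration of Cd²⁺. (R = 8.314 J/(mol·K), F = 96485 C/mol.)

From the Nernst equation, ln Q = nF(E° − E)/RT = 6×96485×(0.34 − 0.276)/(8.314×340) = 13.107, so Q = 4.92 × 10^5.
With Q = [Cr³⁺]^2/[Cd²⁺]^3 and the known concentrations, [Cd²⁺]^3 in the denominator gives [Cd²⁺] = 1.5 × 10^-4 M.

1.5 × 10^-4 M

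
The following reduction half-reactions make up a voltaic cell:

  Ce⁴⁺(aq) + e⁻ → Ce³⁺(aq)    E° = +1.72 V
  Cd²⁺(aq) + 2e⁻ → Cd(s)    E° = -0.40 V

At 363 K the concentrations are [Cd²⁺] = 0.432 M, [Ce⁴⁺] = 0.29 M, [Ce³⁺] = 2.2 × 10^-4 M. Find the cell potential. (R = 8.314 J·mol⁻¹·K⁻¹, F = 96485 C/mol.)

The Ce⁴⁺/Ce³⁺ couple has the higher reduction potential and acts as the cathode, so E°_cell = +1.72 − (-0.40) = 2.12 V.
Balancing electrons gives n = 2; the reaction quotient is Q = [Cd²⁺]·[Ce³⁺]^2/[Ce⁴⁺]^2 = 2.49 × 10^-7.
E = E° − (RT/nF) ln Q = 2.12 − (8.314×363)/(2×96485) × (-15.207) = 2.120 + 0.238 = 2.358 V.

2.36 V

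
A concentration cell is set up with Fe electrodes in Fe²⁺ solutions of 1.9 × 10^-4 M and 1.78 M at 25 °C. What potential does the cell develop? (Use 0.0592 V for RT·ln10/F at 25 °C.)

0.12 V

Both half-cells are Fe²⁺/Fe, so E°_cell = 0. The concentrated side is the cathode; the cell reaction moves Fe²⁺ from high to low concentration with n = 2.
Q = [Fe²⁺]_dilute/[Fe²⁺]_conc = 1.9 × 10^-4/1.78 = 1.07 × 10^-4.
E = 0 − (0.0592/2) log Q = −(0.0592/2)(-3.972) = 0.1176 V.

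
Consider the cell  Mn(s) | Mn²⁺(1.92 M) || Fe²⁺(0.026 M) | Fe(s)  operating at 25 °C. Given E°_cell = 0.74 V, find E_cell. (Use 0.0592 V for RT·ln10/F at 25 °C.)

Balancing electrons gives n = 2; the reaction quotient is Q = [Mn²⁺]/[Fe²⁺] = 73.8.
At 25 °C, E = E° − (0.0592/n) log Q = 0.74 − (0.0592/2)(1.868) = 0.740 − 0.055 = 0.685 V.

0.685 V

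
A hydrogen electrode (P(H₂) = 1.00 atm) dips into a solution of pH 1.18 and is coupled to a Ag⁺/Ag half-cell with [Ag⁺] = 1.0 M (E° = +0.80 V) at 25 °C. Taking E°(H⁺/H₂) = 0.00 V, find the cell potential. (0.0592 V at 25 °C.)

0.87 V

The Ag⁺/Ag couple is the cathode, so E°_cell = 0.80 V; n = 2.
[H⁺] = 10^(−1.18) = 0.066 M, and Q = [H⁺]^2 / ([Ag⁺]^2·P(H₂)) = 0.00437.
E = E° − (0.0592/2) log Q = 0.80 − (0.0592/2)(-2.360) = 0.870 V.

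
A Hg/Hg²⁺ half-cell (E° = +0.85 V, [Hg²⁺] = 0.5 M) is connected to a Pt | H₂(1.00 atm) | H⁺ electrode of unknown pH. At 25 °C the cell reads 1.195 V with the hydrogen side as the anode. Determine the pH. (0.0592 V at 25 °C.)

E°_cell = 0.85 V and n = 2.
log Q = n(E° − E)/0.0592 = 2×(0.85 − 1.195)/0.0592 = -11.655.
With Q = [H⁺]^2 / ([Hg²⁺]·P(H₂)), solving for [H⁺] gives log[H⁺] = -5.978, so pH = 5.98.

pH = 5.98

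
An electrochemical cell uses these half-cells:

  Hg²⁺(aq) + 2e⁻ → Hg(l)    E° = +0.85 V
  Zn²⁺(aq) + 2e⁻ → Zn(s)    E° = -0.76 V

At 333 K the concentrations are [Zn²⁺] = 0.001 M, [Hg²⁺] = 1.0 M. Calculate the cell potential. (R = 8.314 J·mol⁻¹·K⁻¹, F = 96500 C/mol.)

The Hg²⁺/Hg couple has the higher reduction potential and acts as the cathode, so E°_cell = +0.85 − (-0.76) = 1.61 V.
Balancing electrons gives n = 2; the reaction quotient is Q = [Zn²⁺]/[Hg²⁺] = 0.00100.
E = E° − (RT/nF) ln Q = 1.61 − (8.314×333)/(2×96500) × (-6.908) = 1.610 + 0.099 = 1.709 V.

1.71 V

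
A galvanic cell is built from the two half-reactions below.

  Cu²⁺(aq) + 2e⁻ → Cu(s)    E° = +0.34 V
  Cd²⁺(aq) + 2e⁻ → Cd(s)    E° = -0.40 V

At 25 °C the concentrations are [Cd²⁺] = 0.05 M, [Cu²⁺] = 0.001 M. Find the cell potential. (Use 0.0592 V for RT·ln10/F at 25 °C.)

The Cu²⁺/Cu couple has the higher reduction potential and acts as the cathode, so E°_cell = +0.34 − (-0.40) = 0.74 V.
Balancing electrons gives n = 2; the reaction quotient is Q = [Cd²⁺]/[Cu²⁺] = 50.0.
At 25 °C, E = E° − (0.0592/n) log Q = 0.74 − (0.0592/2)(1.699) = 0.740 − 0.050 = 0.690 V.

0.690 V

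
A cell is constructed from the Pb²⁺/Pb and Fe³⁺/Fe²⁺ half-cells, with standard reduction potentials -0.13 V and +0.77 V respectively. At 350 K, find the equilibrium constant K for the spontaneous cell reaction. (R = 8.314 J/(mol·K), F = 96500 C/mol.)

E°_cell = +0.77 − (-0.13) = 0.90 V, with n = 2 electrons transferred.
At equilibrium E = 0, so the Nernst equation gives ln K = nFE°/RT = (2)(96500)(0.90)/((8.314)(350)) = 59.69.
K = e^59.69 = 8.4 × 10^25.

8.4 × 10^25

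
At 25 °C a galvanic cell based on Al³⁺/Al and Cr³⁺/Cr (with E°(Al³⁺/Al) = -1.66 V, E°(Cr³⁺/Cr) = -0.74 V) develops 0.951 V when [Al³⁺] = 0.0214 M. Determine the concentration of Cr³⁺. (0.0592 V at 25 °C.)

0.8 M

From the Nernst equation, log Q = n(E° − E)/0.0592 = 3(0.92 − 0.951)/0.0592 = -1.571, so Q = 0.0269.
With Q = [Al³⁺]/[Cr³⁺] and the known concentrations, [Cr³⁺] in the denominator gives [Cr³⁺] = 0.8 M.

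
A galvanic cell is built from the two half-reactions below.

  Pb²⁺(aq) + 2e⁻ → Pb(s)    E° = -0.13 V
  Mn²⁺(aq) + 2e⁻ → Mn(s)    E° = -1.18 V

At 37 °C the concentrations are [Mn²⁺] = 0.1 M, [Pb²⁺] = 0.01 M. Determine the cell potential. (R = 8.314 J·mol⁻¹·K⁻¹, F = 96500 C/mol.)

1.02 V

The Pb²⁺/Pb couple has the higher reduction potential and acts as the cathode, so E°_cell = -0.13 − (-1.18) = 1.05 V.
Balancing electrons gives n = 2; the reaction quotient is Q = [Mn²⁺]/[Pb²⁺] = 10.0.
E = E° − (RT/nF) ln Q = 1.05 − (8.314×310)/(2×96500) × (2.303) = 1.050 − 0.031 = 1.019 V.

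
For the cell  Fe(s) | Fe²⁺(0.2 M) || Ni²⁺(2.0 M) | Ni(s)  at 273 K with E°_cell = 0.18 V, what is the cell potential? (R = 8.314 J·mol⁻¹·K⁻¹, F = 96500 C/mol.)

Balancing electrons gives n = 2; the reaction quotient is Q = [Fe²⁺]/[Ni²⁺] = 0.100.
E = E° − (RT/nF) ln Q = 0.18 − (8.314×273)/(2×96500) × (-2.303) = 0.180 + 0.027 = 0.207 V.

0.207 V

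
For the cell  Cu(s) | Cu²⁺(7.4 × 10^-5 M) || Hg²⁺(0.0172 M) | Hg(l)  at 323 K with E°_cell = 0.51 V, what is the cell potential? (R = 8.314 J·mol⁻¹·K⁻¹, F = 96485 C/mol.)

Balancing electrons gives n = 2; the reaction quotient is Q = [Cu²⁺]/[Hg²⁺] = 0.00430.
E = E° − (RT/nF) ln Q = 0.51 − (8.314×323)/(2×96485) × (-5.449) = 0.510 + 0.076 = 0.586 V.

0.586 V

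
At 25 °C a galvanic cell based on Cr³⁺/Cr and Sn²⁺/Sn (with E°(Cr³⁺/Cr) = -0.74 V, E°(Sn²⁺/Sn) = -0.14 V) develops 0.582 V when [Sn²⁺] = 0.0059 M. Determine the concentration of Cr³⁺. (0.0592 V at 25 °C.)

From the Nernst equation, log Q = n(E° − E)/0.0592 = 6(0.60 − 0.582)/0.0592 = 1.824, so Q = 66.7.
With Q = [Cr³⁺]^2/[Sn²⁺]^3 and the known concentrations, [Cr³⁺]^2 in the numerator gives [Cr³⁺] = 0.0037 M.

0.0037 M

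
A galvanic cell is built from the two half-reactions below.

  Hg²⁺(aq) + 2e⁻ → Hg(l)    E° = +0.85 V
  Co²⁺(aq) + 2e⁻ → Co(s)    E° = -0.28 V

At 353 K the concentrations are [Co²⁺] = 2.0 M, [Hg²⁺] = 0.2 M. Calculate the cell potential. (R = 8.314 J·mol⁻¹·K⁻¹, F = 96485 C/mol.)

The Hg²⁺/Hg couple has the higher reduction potential and acts as the cathode, so E°_cell = +0.85 − (-0.28) = 1.13 V.
Balancing electrons gives n = 2; the reaction quotient is Q = [Co²⁺]/[Hg²⁺] = 10.0.
E = E° − (RT/nF) ln Q = 1.13 − (8.314×353)/(2×96485) × (2.303) = 1.130 − 0.035 = 1.095 V.

1.09 V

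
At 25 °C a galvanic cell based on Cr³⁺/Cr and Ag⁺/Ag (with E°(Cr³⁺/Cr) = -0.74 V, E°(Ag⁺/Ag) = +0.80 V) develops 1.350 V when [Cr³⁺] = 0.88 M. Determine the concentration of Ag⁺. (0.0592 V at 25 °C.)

5.9 × 10^-4 M

From the Nernst equation, log Q = n(E° − E)/0.0592 = 3(1.54 − 1.350)/0.0592 = 9.628, so Q = 4.25 × 10^9.
With Q = [Cr³⁺]/[Ag⁺]^3 and the known concentrations, [Ag⁺]^3 in the denominator gives [Ag⁺] = 5.9 × 10^-4 M.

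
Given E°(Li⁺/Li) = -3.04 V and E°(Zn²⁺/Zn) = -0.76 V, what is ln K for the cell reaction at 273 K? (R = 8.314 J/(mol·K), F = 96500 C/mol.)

E°_cell = -0.76 − (-3.04) = 2.28 V, with n = 2 electrons transferred.
At equilibrium E = 0, so the Nernst equation gives ln K = nFE°/RT = (2)(96500)(2.28)/((8.314)(273)) = 193.87.

ln K = 193.9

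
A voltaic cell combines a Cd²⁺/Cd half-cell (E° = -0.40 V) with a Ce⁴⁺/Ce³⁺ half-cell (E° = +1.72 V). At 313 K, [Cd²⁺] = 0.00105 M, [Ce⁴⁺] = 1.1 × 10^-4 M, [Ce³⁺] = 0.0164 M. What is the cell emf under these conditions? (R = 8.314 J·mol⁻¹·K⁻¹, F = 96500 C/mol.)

2.08 V

The Ce⁴⁺/Ce³⁺ couple has the higher reduction potential and acts as the cathode, so E°_cell = +1.72 − (-0.40) = 2.12 V.
Balancing electrons gives n = 2; the reaction quotient is Q = [Cd²⁺]·[Ce³⁺]^2/[Ce⁴⁺]^2 = 23.3.
E = E° − (RT/nF) ln Q = 2.12 − (8.314×313)/(2×96500) × (3.150) = 2.120 − 0.042 = 2.078 V.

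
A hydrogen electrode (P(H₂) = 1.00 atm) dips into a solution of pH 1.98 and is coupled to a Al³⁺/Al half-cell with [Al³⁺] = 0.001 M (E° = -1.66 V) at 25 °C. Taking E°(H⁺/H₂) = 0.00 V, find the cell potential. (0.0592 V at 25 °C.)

The hydrogen couple is the cathode, so E°_cell = 1.66 V; n = 6.
[H⁺] = 10^(−1.98) = 0.010 M, and Q = [Al³⁺]^2·P(H₂)^3 / [H⁺]^6 = 7.59 × 10^5.
E = E° − (0.0592/6) log Q = 1.66 − (0.0592/6)(5.880) = 1.602 V.

1.60 V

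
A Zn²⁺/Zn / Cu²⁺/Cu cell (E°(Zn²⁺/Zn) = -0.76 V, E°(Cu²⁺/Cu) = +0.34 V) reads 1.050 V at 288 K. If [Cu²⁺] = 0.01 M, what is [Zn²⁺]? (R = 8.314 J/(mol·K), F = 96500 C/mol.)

From the Nernst equation, ln Q = nF(E° − E)/RT = 2×96500×(1.10 − 1.050)/(8.314×288) = 4.030, so Q = 56.3.
With Q = [Zn²⁺]/[Cu²⁺] and the known concentrations, [Zn²⁺] in the numerator gives [Zn²⁺] = 0.56 M.

0.56 M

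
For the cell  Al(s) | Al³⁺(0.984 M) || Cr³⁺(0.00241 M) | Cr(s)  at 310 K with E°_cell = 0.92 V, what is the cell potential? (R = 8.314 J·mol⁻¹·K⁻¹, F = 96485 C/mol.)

0.866 V

Balancing electrons gives n = 3; the reaction quotient is Q = [Al³⁺]/[Cr³⁺] = 408.
E = E° − (RT/nF) ln Q = 0.92 − (8.314×310)/(3×96485) × (6.012) = 0.920 − 0.054 = 0.866 V.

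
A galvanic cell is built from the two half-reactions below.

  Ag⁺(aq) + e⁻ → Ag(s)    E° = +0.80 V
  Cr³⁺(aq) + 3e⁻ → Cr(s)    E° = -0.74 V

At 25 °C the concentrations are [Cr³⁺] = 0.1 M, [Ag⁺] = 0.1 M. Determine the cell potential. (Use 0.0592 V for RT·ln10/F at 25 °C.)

1.50 V

The Ag⁺/Ag couple has the higher reduction potential and acts as the cathode, so E°_cell = +0.80 − (-0.74) = 1.54 V.
Balancing electrons gives n = 3; the reaction quotient is Q = [Cr³⁺]/[Ag⁺]^3 = 100.
At 25 °C, E = E° − (0.0592/n) log Q = 1.54 − (0.0592/3)(2.000) = 1.540 − 0.039 = 1.501 V.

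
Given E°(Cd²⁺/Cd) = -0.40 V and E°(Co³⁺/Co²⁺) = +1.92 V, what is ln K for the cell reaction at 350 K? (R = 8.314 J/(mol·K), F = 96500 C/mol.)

ln K = 153.9

E°_cell = +1.92 − (-0.40) = 2.32 V, with n = 2 electrons transferred.
At equilibrium E = 0, so the Nernst equation gives ln K = nFE°/RT = (2)(96500)(2.32)/((8.314)(350)) = 153.87.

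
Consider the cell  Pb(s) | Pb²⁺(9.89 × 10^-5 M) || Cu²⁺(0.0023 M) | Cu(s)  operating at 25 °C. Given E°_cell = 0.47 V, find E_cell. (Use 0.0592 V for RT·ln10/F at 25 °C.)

Balancing electrons gives n = 2; the reaction quotient is Q = [Pb²⁺]/[Cu²⁺] = 0.0430.
At 25 °C, E = E° − (0.0592/n) log Q = 0.47 − (0.0592/2)(-1.367) = 0.470 + 0.040 = 0.510 V.

0.510 V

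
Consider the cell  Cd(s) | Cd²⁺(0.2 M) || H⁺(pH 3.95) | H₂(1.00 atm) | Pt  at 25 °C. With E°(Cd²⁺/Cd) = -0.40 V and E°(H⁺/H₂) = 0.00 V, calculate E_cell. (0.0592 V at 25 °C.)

0.19 V

The hydrogen couple is the cathode, so E°_cell = 0.40 V; n = 2.
[H⁺] = 10^(−3.95) = 1.1 × 10^-4 M, and Q = [Cd²⁺]·P(H₂) / [H⁺]^2 = 1.59 × 10^7.
E = E° − (0.0592/2) log Q = 0.40 − (0.0592/2)(7.201) = 0.187 V.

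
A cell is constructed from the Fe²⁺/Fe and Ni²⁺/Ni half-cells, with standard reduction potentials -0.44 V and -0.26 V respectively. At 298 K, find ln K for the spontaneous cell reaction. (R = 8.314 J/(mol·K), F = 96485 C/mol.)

E°_cell = -0.26 − (-0.44) = 0.18 V, with n = 2 electrons transferred.
At equilibrium E = 0, so the Nernst equation gives ln K = nFE°/RT = (2)(96485)(0.18)/((8.314)(298)) = 14.02.

ln K = 14.0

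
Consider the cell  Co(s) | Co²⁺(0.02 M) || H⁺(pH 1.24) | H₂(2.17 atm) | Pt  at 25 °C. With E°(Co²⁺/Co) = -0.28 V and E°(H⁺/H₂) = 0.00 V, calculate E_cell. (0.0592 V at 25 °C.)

0.25 V

The hydrogen couple is the cathode, so E°_cell = 0.28 V; n = 2.
[H⁺] = 10^(−1.24) = 0.058 M, and Q = [Co²⁺]·P(H₂) / [H⁺]^2 = 13.1.
E = E° − (0.0592/2) log Q = 0.28 − (0.0592/2)(1.117) = 0.247 V.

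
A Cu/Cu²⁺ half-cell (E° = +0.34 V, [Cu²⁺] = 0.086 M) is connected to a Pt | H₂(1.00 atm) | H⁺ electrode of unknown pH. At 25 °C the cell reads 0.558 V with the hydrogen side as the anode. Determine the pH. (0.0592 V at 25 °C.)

pH = 4.22

E°_cell = 0.34 V and n = 2.
log Q = n(E° − E)/0.0592 = 2×(0.34 − 0.558)/0.0592 = -7.365.
With Q = [H⁺]^2 / ([Cu²⁺]·P(H₂)), solving for [H⁺] gives log[H⁺] = -4.215, so pH = 4.22.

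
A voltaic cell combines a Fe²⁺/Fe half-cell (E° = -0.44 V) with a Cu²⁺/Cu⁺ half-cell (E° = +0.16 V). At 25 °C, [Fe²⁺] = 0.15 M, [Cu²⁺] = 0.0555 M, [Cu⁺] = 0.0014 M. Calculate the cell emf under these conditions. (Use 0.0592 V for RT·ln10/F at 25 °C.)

0.719 V

The Cu²⁺/Cu⁺ couple has the higher reduction potential and acts as the cathode, so E°_cell = +0.16 − (-0.44) = 0.60 V.
Balancing electrons gives n = 2; the reaction quotient is Q = [Fe²⁺]·[Cu⁺]^2/[Cu²⁺]^2 = 9.54 × 10^-5.
At 25 °C, E = E° − (0.0592/n) log Q = 0.60 − (0.0592/2)(-4.020) = 0.600 + 0.119 = 0.719 V.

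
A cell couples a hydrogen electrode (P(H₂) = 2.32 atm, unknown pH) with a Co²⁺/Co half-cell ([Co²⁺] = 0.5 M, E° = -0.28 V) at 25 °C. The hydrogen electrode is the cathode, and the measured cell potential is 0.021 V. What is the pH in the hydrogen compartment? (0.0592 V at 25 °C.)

E°_cell = 0.28 V and n = 2.
log Q = n(E° − E)/0.0592 = 2×(0.28 − 0.021)/0.0592 = 8.750.
With Q = [Co²⁺]·P(H₂) / [H⁺]^2, solving for [H⁺] gives log[H⁺] = -4.343, so pH = 4.34.

pH = 4.34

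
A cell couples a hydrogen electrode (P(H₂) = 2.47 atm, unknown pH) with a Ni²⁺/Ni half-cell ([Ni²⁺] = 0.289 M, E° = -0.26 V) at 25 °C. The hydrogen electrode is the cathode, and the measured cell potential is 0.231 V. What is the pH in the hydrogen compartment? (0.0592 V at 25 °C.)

pH = 0.56

E°_cell = 0.26 V and n = 2.
log Q = n(E° − E)/0.0592 = 2×(0.26 − 0.231)/0.0592 = 0.980.
With Q = [Ni²⁺]·P(H₂) / [H⁺]^2, solving for [H⁺] gives log[H⁺] = -0.563, so pH = 0.56.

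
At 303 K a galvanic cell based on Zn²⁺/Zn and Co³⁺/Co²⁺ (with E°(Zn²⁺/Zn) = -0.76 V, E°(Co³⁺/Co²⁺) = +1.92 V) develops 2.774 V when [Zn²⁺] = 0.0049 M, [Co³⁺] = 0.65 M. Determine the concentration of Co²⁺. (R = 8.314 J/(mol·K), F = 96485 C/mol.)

0.25 M

From the Nernst equation, ln Q = nF(E° − E)/RT = 2×96485×(2.68 − 2.774)/(8.314×303) = -7.201, so Q = 7.46 × 10^-4.
With Q = [Zn²⁺]·[Co²⁺]^2/[Co³⁺]^2 and the known concentrations, [Co²⁺]^2 in the numerator gives [Co²⁺] = 0.25 M.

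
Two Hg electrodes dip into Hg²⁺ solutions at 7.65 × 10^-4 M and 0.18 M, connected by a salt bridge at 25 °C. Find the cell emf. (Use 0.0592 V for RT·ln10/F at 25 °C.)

Both half-cells are Hg²⁺/Hg, so E°_cell = 0. The concentrated side is the cathode; the cell reaction moves Hg²⁺ from high to low concentration with n = 2.
Q = [Hg²⁺]_dilute/[Hg²⁺]_conc = 7.65 × 10^-4/0.18 = 0.00425.
E = 0 − (0.0592/2) log Q = −(0.0592/2)(-2.372) = 0.0702 V.

0.070 V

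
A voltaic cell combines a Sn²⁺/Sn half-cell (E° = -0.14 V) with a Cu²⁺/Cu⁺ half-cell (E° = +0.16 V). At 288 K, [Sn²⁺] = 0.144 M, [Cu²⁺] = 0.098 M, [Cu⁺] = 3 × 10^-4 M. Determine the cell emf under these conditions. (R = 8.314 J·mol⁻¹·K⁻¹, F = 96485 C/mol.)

0.468 V

The Cu²⁺/Cu⁺ couple has the higher reduction potential and acts as the cathode, so E°_cell = +0.16 − (-0.14) = 0.30 V.
Balancing electrons gives n = 2; the reaction quotient is Q = [Sn²⁺]·[Cu⁺]^2/[Cu²⁺]^2 = 1.35 × 10^-6.
E = E° − (RT/nF) ln Q = 0.30 − (8.314×288)/(2×96485) × (-13.516) = 0.300 + 0.168 = 0.468 V.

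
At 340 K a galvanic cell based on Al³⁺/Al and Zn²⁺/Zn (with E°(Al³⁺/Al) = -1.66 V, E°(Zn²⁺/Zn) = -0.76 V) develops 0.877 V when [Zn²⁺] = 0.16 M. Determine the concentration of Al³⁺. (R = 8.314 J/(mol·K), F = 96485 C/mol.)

0.67 M

From the Nernst equation, ln Q = nF(E° − E)/RT = 6×96485×(0.90 − 0.877)/(8.314×340) = 4.710, so Q = 111.
With Q = [Al³⁺]^2/[Zn²⁺]^3 and the known concentrations, [Al³⁺]^2 in the numerator gives [Al³⁺] = 0.67 M.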